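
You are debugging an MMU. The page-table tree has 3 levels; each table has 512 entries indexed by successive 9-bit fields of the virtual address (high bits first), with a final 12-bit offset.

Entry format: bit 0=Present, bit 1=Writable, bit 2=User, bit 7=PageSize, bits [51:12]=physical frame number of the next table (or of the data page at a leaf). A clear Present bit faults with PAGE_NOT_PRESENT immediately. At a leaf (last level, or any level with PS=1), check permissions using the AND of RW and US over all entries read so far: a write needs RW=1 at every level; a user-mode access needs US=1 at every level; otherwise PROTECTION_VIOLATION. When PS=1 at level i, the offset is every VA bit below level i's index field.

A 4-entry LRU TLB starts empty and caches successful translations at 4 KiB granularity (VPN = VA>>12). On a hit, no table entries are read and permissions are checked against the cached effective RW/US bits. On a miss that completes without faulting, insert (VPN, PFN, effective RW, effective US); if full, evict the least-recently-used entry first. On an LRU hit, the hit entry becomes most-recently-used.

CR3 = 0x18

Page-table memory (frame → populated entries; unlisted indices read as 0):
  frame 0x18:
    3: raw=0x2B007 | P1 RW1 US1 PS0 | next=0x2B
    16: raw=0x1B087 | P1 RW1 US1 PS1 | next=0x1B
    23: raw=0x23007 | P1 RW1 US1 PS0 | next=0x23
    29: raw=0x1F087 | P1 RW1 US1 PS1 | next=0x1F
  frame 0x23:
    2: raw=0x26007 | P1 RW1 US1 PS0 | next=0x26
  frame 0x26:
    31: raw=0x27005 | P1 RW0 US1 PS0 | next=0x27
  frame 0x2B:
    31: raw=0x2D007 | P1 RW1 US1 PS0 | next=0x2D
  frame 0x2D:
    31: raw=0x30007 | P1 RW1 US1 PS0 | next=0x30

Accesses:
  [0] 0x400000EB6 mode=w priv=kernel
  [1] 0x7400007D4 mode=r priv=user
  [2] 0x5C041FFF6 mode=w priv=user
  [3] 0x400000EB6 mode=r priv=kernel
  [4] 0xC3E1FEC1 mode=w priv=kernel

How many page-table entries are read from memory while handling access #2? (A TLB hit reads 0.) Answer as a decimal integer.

Trace:
#0 VA=0x400000EB6 (w,kernel):
  lvl0: tbl 0x18, slot 16 ⇒ 0x1B087 (P1/RW1/US1/PS1)
  → PA=0x1BEB6 (huge @L0)  (1 entries read)
#1 VA=0x7400007D4 (r,user):
  lvl0: tbl 0x18, slot 29 ⇒ 0x1F087 (P1/RW1/US1/PS1)
  → PA=0x1F7D4 (huge @L0)  (1 entries read)
#2 VA=0x5C041FFF6 (w,user):
  lvl0: tbl 0x18, slot 23 ⇒ 0x23007 (P1/RW1/US1/PS0)
  lvl1: tbl 0x23, slot 2 ⇒ 0x26007 (P1/RW1/US1/PS0)
  lvl2: tbl 0x26, slot 31 ⇒ 0x27005 (P1/RW0/US1/PS0)
  ⇒ fault: PROTECTION_VIOLATION  — 3 lookups
#3 VA=0x400000EB6 (r,kernel):
  TLB hit vpn=0x400000 → PA=0x1BEB6
#4 VA=0xC3E1FEC1 (w,kernel):
  lvl0: tbl 0x18, slot 3 ⇒ 0x2B007 (P1/RW1/US1/PS0)
  lvl1: tbl 0x2B, slot 31 ⇒ 0x2D007 (P1/RW1/US1/PS0)
  lvl2: tbl 0x2D, slot 31 ⇒ 0x30007 (P1/RW1/US1/PS0)
  → PA=0x30EC1  (3 entries read)

Entries read for #2: 3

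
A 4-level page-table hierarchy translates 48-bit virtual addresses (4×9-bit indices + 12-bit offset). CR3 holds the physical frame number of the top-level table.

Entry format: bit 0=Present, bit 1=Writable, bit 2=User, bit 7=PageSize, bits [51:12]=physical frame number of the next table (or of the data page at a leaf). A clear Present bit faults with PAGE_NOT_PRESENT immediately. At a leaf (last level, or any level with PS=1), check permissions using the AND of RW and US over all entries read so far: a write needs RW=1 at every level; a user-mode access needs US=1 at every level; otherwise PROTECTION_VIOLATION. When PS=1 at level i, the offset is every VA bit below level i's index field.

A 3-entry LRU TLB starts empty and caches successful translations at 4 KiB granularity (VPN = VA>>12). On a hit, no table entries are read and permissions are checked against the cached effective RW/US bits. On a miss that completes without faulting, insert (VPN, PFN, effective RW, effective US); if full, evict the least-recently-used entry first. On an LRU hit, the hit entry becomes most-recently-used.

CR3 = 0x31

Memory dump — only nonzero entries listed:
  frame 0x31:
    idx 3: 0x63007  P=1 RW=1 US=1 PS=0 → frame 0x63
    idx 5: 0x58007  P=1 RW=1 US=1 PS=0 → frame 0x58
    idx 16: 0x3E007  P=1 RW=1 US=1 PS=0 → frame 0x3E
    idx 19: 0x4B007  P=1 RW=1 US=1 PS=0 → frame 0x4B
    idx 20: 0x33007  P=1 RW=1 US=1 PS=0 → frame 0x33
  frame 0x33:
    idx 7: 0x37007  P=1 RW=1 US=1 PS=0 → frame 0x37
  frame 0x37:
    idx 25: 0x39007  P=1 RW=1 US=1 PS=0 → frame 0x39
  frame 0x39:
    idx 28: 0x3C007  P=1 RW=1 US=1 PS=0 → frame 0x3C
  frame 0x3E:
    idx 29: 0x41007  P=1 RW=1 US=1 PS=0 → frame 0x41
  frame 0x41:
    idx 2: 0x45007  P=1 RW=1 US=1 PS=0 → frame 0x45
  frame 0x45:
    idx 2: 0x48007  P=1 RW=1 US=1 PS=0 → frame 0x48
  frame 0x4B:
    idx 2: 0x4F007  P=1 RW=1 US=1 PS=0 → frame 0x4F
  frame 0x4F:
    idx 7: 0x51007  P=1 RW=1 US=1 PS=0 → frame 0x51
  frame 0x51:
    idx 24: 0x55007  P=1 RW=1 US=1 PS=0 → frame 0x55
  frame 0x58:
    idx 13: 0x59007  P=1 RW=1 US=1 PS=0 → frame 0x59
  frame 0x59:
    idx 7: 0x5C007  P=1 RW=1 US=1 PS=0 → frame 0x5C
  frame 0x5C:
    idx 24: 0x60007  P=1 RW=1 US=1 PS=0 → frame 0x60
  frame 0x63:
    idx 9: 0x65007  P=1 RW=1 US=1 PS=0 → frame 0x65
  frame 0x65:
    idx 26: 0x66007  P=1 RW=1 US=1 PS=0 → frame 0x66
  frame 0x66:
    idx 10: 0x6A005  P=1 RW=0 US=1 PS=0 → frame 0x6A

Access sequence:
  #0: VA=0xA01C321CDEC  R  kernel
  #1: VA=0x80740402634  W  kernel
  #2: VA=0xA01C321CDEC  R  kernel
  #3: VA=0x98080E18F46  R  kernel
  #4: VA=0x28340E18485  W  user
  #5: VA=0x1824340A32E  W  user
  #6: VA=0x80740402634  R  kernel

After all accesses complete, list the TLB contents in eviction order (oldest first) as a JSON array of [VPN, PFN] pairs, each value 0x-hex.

Walk each access:
#0 VA=0xA01C321CDEC (r,kernel):
  L0 @0x31[20] → 0x33007  P=1,RW=1,US=1,PS=0
  L1 @0x33[7] → 0x37007  P=1,RW=1,US=1,PS=0
  L2 @0x37[25] → 0x39007  P=1,RW=1,US=1,PS=0
  L3 @0x39[28] → 0x3C007  P=1,RW=1,US=1,PS=0
  ✓ 0x3CDEC  — 4 lookups
#1 VA=0x80740402634 (w,kernel):
  L0 @0x31[16] → 0x3E007  P=1,RW=1,US=1,PS=0
  L1 @0x3E[29] → 0x41007  P=1,RW=1,US=1,PS=0
  L2 @0x41[2] → 0x45007  P=1,RW=1,US=1,PS=0
  L3 @0x45[2] → 0x48007  P=1,RW=1,US=1,PS=0
  ✓ 0x48634  — 4 lookups
#2 VA=0xA01C321CDEC (r,kernel):
  TLB hit vpn=0xA01C321C → PA=0x3CDEC
#3 VA=0x98080E18F46 (r,kernel):
  L0 @0x31[19] → 0x4B007  P=1,RW=1,US=1,PS=0
  L1 @0x4B[2] → 0x4F007  P=1,RW=1,US=1,PS=0
  L2 @0x4F[7] → 0x51007  P=1,RW=1,US=1,PS=0
  L3 @0x51[24] → 0x55007  P=1,RW=1,US=1,PS=0
  ✓ 0x55F46  — 4 lookups
#4 VA=0x28340E18485 (w,user):
  L0 @0x31[5] → 0x58007  P=1,RW=1,US=1,PS=0
  L1 @0x58[13] → 0x59007  P=1,RW=1,US=1,PS=0
  L2 @0x59[7] → 0x5C007  P=1,RW=1,US=1,PS=0
  L3 @0x5C[24] → 0x60007  P=1,RW=1,US=1,PS=0
  ✓ 0x60485  — 4 lookups
#5 VA=0x1824340A32E (w,user):
  L0 @0x31[3] → 0x63007  P=1,RW=1,US=1,PS=0
  L1 @0x63[9] → 0x65007  P=1,RW=1,US=1,PS=0
  L2 @0x65[26] → 0x66007  P=1,RW=1,US=1,PS=0
  L3 @0x66[10] → 0x6A005  P=1,RW=0,US=1,PS=0
  ✗ PROTECTION_VIOLATION  [4 reads]
#6 VA=0x80740402634 (r,kernel):
  L0 @0x31[16] → 0x3E007  P=1,RW=1,US=1,PS=0
  L1 @0x3E[29] → 0x41007  P=1,RW=1,US=1,PS=0
  L2 @0x41[2] → 0x45007  P=1,RW=1,US=1,PS=0
  L3 @0x45[2] → 0x48007  P=1,RW=1,US=1,PS=0
  ✓ 0x48634  — 4 lookups

TLB: [["0x98080E18", "0x55"], ["0x28340E18", "0x60"], ["0x80740402", "0x48"]]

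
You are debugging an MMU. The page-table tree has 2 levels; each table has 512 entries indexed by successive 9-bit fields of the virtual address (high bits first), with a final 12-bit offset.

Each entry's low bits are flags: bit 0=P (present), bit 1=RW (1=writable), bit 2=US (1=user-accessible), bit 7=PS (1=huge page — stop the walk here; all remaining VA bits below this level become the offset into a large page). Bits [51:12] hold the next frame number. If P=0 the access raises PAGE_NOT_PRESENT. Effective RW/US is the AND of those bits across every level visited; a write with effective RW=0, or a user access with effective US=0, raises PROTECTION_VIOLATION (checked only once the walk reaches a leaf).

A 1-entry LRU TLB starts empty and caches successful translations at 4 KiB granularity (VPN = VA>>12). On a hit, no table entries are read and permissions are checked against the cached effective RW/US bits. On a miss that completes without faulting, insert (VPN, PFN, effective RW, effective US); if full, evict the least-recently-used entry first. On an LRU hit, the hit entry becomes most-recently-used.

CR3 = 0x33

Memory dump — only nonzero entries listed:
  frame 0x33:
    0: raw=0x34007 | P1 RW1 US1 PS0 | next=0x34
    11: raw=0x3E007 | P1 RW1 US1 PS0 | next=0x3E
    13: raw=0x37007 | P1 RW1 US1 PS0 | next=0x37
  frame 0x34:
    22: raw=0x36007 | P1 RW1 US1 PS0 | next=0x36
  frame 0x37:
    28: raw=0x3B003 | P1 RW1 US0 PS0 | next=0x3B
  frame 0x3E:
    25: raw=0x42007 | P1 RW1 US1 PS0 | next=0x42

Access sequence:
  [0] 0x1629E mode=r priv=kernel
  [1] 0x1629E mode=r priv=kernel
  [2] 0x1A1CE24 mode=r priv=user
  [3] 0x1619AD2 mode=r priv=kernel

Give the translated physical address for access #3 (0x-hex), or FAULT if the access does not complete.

Trace:
#0 VA=0x1629E (r,kernel):
  L0 @0x33[0] → 0x34007  P=1,RW=1,US=1,PS=0
  L1 @0x34[22] → 0x36007  P=1,RW=1,US=1,PS=0
  ⇒ phys 0x3629E  [2 reads]
#1 VA=0x1629E (r,kernel):
  TLB hit vpn=0x16 → PA=0x3629E
#2 VA=0x1A1CE24 (r,user):
  L0 @0x33[13] → 0x37007  P=1,RW=1,US=1,PS=0
  L1 @0x37[28] → 0x3B003  P=1,RW=1,US=0,PS=0
  ✗ PROTECTION_VIOLATION  [2 reads]
#3 VA=0x1619AD2 (r,kernel):
  L0 @0x33[11] → 0x3E007  P=1,RW=1,US=1,PS=0
  L1 @0x3E[25] → 0x42007  P=1,RW=1,US=1,PS=0
  ⇒ phys 0x42AD2  [2 reads]

Access #3 PA: 0x42AD2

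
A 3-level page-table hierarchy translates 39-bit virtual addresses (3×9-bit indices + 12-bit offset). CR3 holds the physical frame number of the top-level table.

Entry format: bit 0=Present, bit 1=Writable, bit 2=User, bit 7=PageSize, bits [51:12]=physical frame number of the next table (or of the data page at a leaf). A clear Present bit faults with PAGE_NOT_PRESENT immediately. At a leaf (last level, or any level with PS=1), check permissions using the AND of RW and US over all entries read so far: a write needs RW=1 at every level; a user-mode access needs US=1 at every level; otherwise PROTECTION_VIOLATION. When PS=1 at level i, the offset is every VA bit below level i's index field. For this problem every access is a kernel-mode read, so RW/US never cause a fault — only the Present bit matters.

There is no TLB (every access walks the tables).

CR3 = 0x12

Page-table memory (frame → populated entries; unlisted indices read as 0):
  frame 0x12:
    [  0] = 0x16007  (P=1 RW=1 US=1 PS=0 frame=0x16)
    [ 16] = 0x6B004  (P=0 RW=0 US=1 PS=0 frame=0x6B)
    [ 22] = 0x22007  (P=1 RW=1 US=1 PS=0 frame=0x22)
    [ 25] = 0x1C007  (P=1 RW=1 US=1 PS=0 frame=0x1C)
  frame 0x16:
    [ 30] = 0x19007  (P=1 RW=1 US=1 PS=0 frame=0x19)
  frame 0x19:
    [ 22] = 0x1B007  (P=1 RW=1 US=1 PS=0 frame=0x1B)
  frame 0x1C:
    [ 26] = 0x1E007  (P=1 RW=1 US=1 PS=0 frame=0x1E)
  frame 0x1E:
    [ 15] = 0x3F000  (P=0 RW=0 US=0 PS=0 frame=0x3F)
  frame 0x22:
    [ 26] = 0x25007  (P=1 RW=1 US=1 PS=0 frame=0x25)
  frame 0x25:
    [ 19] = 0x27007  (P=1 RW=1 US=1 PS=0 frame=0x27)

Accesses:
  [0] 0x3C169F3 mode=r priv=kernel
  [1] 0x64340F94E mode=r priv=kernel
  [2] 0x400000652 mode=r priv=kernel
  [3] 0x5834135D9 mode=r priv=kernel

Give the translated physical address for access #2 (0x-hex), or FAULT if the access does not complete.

Trace:
#0 VA=0x3C169F3 (r,kernel):
  L0: frame=0x12 idx=0 entry=0x16007 [P=1 RW=1 US=1 PS=0]
  L1: frame=0x16 idx=30 entry=0x19007 [P=1 RW=1 US=1 PS=0]
  L2: frame=0x19 idx=22 entry=0x1B007 [P=1 RW=1 US=1 PS=0]
  ⇒ phys 0x1B9F3  [3 reads]
#1 VA=0x64340F94E (r,kernel):
  L0: frame=0x12 idx=25 entry=0x1C007 [P=1 RW=1 US=1 PS=0]
  L1: frame=0x1C idx=26 entry=0x1E007 [P=1 RW=1 US=1 PS=0]
  L2: frame=0x1E idx=15 entry=0x3F000 [P=0 RW=0 US=0 PS=0]
  ⇒ fault: PAGE_NOT_PRESENT  — 3 lookups
#2 VA=0x400000652 (r,kernel):
  L0: frame=0x12 idx=16 entry=0x6B004 [P=0 RW=0 US=1 PS=0]
  ⇒ fault: PAGE_NOT_PRESENT  — 1 lookups
#3 VA=0x5834135D9 (r,kernel):
  L0: frame=0x12 idx=22 entry=0x22007 [P=1 RW=1 US=1 PS=0]
  L1: frame=0x22 idx=26 entry=0x25007 [P=1 RW=1 US=1 PS=0]
  L2: frame=0x25 idx=19 entry=0x27007 [P=1 RW=1 US=1 PS=0]
  ⇒ phys 0x275D9  [3 reads]

Access #2 PA: FAULT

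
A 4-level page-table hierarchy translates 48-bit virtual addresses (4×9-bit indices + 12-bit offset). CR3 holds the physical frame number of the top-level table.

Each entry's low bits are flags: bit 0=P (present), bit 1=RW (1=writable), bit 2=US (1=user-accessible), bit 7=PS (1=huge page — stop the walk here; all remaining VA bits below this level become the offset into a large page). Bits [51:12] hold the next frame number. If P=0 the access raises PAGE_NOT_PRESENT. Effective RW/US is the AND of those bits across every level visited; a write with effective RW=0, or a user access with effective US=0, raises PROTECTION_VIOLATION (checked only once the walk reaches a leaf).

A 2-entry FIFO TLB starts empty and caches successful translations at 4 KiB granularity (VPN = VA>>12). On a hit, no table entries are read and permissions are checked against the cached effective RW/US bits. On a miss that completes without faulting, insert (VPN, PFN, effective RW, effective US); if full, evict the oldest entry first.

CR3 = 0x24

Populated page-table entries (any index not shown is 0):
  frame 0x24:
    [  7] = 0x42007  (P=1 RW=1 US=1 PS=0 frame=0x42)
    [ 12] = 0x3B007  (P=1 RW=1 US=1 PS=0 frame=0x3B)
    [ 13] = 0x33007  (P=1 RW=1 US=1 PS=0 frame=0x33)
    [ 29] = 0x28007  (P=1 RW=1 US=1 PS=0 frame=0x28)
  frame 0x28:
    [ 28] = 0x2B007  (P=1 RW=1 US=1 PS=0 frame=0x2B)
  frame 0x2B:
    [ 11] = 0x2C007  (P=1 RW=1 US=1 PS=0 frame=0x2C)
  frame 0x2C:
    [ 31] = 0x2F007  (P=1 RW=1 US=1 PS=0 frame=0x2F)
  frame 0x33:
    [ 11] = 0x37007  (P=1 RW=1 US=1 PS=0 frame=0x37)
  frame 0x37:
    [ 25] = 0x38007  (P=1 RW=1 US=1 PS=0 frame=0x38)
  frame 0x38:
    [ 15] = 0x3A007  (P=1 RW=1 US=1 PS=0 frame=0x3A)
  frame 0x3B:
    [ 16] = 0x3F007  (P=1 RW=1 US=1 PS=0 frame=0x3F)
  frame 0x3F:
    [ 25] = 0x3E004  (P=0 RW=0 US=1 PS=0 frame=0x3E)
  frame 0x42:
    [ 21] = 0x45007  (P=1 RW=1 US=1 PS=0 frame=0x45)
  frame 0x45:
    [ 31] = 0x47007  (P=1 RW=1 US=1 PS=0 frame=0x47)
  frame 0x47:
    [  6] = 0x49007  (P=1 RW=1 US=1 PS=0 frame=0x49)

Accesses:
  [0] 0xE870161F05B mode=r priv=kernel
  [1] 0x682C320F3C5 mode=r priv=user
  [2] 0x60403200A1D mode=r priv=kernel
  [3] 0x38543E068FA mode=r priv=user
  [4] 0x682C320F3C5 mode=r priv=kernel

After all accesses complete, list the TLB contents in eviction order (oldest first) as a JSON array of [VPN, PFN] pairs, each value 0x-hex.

Trace:
#0 VA=0xE870161F05B (r,kernel):
  L0 @0x24[29] → 0x28007  P=1,RW=1,US=1,PS=0
  L1 @0x28[28] → 0x2B007  P=1,RW=1,US=1,PS=0
  L2 @0x2B[11] → 0x2C007  P=1,RW=1,US=1,PS=0
  L3 @0x2C[31] → 0x2F007  P=1,RW=1,US=1,PS=0
  → PA=0x2F05B  (4 entries read)
#1 VA=0x682C320F3C5 (r,user):
  L0 @0x24[13] → 0x33007  P=1,RW=1,US=1,PS=0
  L1 @0x33[11] → 0x37007  P=1,RW=1,US=1,PS=0
  L2 @0x37[25] → 0x38007  P=1,RW=1,US=1,PS=0
  L3 @0x38[15] → 0x3A007  P=1,RW=1,US=1,PS=0
  → PA=0x3A3C5  (4 entries read)
#2 VA=0x60403200A1D (r,kernel):
  L0 @0x24[12] → 0x3B007  P=1,RW=1,US=1,PS=0
  L1 @0x3B[16] → 0x3F007  P=1,RW=1,US=1,PS=0
  L2 @0x3F[25] → 0x3E004  P=0,RW=0,US=1,PS=0
  ⇒ fault: PAGE_NOT_PRESENT  — 3 lookups
#3 VA=0x38543E068FA (r,user):
  L0 @0x24[7] → 0x42007  P=1,RW=1,US=1,PS=0
  L1 @0x42[21] → 0x45007  P=1,RW=1,US=1,PS=0
  L2 @0x45[31] → 0x47007  P=1,RW=1,US=1,PS=0
  L3 @0x47[6] → 0x49007  P=1,RW=1,US=1,PS=0
  → PA=0x498FA  (4 entries read)
#4 VA=0x682C320F3C5 (r,kernel):
  TLB hit vpn=0x682C320F → PA=0x3A3C5

TLB: [["0x682C320F", "0x3A"], ["0x38543E06", "0x49"]]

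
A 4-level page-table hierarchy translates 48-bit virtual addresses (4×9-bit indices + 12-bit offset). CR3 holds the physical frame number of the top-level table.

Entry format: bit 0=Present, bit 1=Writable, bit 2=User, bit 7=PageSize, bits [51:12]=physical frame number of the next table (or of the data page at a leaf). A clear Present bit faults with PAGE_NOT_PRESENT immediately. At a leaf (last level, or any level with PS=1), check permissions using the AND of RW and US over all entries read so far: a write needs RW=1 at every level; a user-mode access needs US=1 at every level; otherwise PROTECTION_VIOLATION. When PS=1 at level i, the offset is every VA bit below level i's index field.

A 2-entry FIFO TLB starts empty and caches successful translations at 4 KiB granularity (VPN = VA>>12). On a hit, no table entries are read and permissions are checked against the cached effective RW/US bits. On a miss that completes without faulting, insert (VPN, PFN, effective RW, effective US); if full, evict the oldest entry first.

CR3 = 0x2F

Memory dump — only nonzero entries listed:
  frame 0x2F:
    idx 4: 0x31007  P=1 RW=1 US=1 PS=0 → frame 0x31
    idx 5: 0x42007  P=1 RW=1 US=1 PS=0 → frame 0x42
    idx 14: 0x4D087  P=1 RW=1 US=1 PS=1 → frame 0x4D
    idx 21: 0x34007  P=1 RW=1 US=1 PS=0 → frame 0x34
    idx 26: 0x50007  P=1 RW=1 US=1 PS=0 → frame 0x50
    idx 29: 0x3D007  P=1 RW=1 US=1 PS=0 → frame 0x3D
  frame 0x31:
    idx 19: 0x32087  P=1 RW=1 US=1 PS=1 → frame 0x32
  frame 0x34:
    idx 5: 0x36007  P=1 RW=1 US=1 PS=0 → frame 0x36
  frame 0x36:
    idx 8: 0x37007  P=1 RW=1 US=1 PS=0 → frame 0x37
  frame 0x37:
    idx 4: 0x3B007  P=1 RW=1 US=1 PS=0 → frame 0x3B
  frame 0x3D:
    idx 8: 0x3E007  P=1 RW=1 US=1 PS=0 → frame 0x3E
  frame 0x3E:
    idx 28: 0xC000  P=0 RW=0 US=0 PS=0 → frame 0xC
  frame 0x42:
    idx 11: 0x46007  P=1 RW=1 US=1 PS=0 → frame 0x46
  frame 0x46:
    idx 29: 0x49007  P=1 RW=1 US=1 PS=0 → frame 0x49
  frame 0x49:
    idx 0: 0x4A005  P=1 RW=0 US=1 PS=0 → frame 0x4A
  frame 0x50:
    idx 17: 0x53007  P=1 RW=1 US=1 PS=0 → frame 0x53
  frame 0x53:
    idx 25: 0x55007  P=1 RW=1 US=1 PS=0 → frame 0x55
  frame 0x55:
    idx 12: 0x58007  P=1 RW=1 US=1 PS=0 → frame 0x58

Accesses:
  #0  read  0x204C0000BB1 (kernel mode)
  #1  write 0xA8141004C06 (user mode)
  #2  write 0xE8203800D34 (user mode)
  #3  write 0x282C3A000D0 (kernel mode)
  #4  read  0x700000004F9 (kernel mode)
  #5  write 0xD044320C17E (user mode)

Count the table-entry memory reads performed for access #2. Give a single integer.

Trace:
#0 VA=0x204C0000BB1 (r,kernel):
  L0: frame=0x2F idx=4 entry=0x31007 [P=1 RW=1 US=1 PS=0]
  L1: frame=0x31 idx=19 entry=0x32087 [P=1 RW=1 US=1 PS=1]
  ⇒ phys 0x32BB1 (huge @L1)  [2 reads]
#1 VA=0xA8141004C06 (w,user):
  L0: frame=0x2F idx=21 entry=0x34007 [P=1 RW=1 US=1 PS=0]
  L1: frame=0x34 idx=5 entry=0x36007 [P=1 RW=1 US=1 PS=0]
  L2: frame=0x36 idx=8 entry=0x37007 [P=1 RW=1 US=1 PS=0]
  L3: frame=0x37 idx=4 entry=0x3B007 [P=1 RW=1 US=1 PS=0]
  ⇒ phys 0x3BC06  [4 reads]
#2 VA=0xE8203800D34 (w,user):
  L0: frame=0x2F idx=29 entry=0x3D007 [P=1 RW=1 US=1 PS=0]
  L1: frame=0x3D idx=8 entry=0x3E007 [P=1 RW=1 US=1 PS=0]
  L2: frame=0x3E idx=28 entry=0xC000 [P=0 RW=0 US=0 PS=0]
  ✗ PAGE_NOT_PRESENT  [3 reads]
#3 VA=0x282C3A000D0 (w,kernel):
  L0: frame=0x2F idx=5 entry=0x42007 [P=1 RW=1 US=1 PS=0]
  L1: frame=0x42 idx=11 entry=0x46007 [P=1 RW=1 US=1 PS=0]
  L2: frame=0x46 idx=29 entry=0x49007 [P=1 RW=1 US=1 PS=0]
  L3: frame=0x49 idx=0 entry=0x4A005 [P=1 RW=0 US=1 PS=0]
  ✗ PROTECTION_VIOLATION  [4 reads]
#4 VA=0x700000004F9 (r,kernel):
  L0: frame=0x2F idx=14 entry=0x4D087 [P=1 RW=1 US=1 PS=1]
  ⇒ phys 0x4D4F9 (huge @L0)  [1 reads]
#5 VA=0xD044320C17E (w,user):
  L0: frame=0x2F idx=26 entry=0x50007 [P=1 RW=1 US=1 PS=0]
  L1: frame=0x50 idx=17 entry=0x53007 [P=1 RW=1 US=1 PS=0]
  L2: frame=0x53 idx=25 entry=0x55007 [P=1 RW=1 US=1 PS=0]
  L3: frame=0x55 idx=12 entry=0x58007 [P=1 RW=1 US=1 PS=0]
  ⇒ phys 0x5817E  [4 reads]

Entries read for #2: 3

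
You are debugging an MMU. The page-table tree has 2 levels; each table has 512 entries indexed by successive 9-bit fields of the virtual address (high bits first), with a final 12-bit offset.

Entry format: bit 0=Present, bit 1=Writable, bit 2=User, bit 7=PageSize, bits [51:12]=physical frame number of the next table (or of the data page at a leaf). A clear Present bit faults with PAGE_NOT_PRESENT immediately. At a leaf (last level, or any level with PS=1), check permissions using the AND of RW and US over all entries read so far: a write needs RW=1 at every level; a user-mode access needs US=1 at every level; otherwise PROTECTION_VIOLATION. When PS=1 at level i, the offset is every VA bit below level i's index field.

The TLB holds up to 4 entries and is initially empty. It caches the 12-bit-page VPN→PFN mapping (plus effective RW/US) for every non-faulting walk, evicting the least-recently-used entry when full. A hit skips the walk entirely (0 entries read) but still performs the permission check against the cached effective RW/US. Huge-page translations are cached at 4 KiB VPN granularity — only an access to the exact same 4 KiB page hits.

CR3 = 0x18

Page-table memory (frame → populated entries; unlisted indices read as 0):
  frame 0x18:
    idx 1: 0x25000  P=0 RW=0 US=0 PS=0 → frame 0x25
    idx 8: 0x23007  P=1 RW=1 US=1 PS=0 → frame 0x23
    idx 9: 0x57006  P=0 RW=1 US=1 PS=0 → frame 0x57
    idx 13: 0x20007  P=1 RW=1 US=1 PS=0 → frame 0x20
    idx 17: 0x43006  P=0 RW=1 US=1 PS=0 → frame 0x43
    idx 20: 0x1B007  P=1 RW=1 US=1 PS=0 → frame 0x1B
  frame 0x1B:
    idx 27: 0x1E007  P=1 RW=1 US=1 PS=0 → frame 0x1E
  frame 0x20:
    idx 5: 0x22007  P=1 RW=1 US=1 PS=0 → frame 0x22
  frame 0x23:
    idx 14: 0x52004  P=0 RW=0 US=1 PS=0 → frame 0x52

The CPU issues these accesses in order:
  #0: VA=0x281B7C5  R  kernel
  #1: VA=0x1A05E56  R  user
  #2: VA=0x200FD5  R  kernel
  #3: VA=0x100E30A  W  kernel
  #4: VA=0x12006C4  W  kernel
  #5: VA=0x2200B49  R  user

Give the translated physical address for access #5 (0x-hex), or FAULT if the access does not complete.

Per-access translation:
#0 VA=0x281B7C5 (r,kernel):
  lvl0: tbl 0x18, slot 20 ⇒ 0x1B007 (P1/RW1/US1/PS0)
  lvl1: tbl 0x1B, slot 27 ⇒ 0x1E007 (P1/RW1/US1/PS0)
  → PA=0x1E7C5  (2 entries read)
#1 VA=0x1A05E56 (r,user):
  lvl0: tbl 0x18, slot 13 ⇒ 0x20007 (P1/RW1/US1/PS0)
  lvl1: tbl 0x20, slot 5 ⇒ 0x22007 (P1/RW1/US1/PS0)
  → PA=0x22E56  (2 entries read)
#2 VA=0x200FD5 (r,kernel):
  lvl0: tbl 0x18, slot 1 ⇒ 0x25000 (P0/RW0/US0/PS0)
  ✗ PAGE_NOT_PRESENT  [1 reads]
#3 VA=0x100E30A (w,kernel):
  lvl0: tbl 0x18, slot 8 ⇒ 0x23007 (P1/RW1/US1/PS0)
  lvl1: tbl 0x23, slot 14 ⇒ 0x52004 (P0/RW0/US1/PS0)
  ✗ PAGE_NOT_PRESENT  [2 reads]
#4 VA=0x12006C4 (w,kernel):
  lvl0: tbl 0x18, slot 9 ⇒ 0x57006 (P0/RW1/US1/PS0)
  ✗ PAGE_NOT_PRESENT  [1 reads]
#5 VA=0x2200B49 (r,user):
  lvl0: tbl 0x18, slot 17 ⇒ 0x43006 (P0/RW1/US1/PS0)
  ✗ PAGE_NOT_PRESENT  [1 reads]

Access #5 PA: FAULT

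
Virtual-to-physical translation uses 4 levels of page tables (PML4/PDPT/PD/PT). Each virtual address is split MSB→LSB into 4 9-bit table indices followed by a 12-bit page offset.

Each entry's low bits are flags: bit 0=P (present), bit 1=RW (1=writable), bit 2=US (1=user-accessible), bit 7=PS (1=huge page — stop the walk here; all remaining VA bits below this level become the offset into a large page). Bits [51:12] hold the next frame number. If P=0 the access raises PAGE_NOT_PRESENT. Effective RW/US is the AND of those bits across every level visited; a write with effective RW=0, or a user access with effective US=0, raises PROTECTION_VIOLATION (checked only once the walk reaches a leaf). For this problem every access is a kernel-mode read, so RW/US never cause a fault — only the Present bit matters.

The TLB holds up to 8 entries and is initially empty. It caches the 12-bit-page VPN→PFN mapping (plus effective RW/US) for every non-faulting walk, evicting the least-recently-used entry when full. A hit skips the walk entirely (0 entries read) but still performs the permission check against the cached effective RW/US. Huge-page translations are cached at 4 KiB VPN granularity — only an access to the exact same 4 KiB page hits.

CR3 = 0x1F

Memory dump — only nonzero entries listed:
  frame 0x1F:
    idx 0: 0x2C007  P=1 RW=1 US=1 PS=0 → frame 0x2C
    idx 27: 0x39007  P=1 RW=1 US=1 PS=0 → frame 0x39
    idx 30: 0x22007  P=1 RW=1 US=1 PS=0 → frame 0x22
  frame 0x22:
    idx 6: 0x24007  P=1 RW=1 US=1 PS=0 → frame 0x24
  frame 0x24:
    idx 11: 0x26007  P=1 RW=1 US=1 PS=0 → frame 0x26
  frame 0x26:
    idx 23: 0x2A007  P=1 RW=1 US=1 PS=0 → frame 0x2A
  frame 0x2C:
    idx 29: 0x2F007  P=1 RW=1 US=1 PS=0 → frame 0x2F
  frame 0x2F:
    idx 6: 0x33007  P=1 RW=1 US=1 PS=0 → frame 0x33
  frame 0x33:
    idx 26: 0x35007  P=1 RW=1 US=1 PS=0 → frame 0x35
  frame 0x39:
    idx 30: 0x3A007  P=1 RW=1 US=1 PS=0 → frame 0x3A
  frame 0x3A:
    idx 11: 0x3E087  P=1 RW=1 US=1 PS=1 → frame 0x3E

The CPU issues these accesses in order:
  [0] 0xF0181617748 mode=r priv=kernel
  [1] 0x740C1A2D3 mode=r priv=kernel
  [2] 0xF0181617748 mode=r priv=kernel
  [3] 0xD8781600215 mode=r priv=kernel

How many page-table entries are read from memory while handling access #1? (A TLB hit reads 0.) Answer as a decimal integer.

Trace:
#0 VA=0xF0181617748 (r,kernel):
  lvl0: tbl 0x1F, slot 30 ⇒ 0x22007 (P1/RW1/US1/PS0)
  lvl1: tbl 0x22, slot 6 ⇒ 0x24007 (P1/RW1/US1/PS0)
  lvl2: tbl 0x24, slot 11 ⇒ 0x26007 (P1/RW1/US1/PS0)
  lvl3: tbl 0x26, slot 23 ⇒ 0x2A007 (P1/RW1/US1/PS0)
  ⇒ phys 0x2A748  [4 reads]
#1 VA=0x740C1A2D3 (r,kernel):
  lvl0: tbl 0x1F, slot 0 ⇒ 0x2C007 (P1/RW1/US1/PS0)
  lvl1: tbl 0x2C, slot 29 ⇒ 0x2F007 (P1/RW1/US1/PS0)
  lvl2: tbl 0x2F, slot 6 ⇒ 0x33007 (P1/RW1/US1/PS0)
  lvl3: tbl 0x33, slot 26 ⇒ 0x35007 (P1/RW1/US1/PS0)
  ⇒ phys 0x352D3  [4 reads]
#2 VA=0xF0181617748 (r,kernel):
  TLB hit vpn=0xF0181617 → PA=0x2A748
#3 VA=0xD8781600215 (r,kernel):
  lvl0: tbl 0x1F, slot 27 ⇒ 0x39007 (P1/RW1/US1/PS0)
  lvl1: tbl 0x39, slot 30 ⇒ 0x3A007 (P1/RW1/US1/PS0)
  lvl2: tbl 0x3A, slot 11 ⇒ 0x3E087 (P1/RW1/US1/PS1)
  ⇒ phys 0x3E215 (huge @L2)  [3 reads]

Entries read for #1: 4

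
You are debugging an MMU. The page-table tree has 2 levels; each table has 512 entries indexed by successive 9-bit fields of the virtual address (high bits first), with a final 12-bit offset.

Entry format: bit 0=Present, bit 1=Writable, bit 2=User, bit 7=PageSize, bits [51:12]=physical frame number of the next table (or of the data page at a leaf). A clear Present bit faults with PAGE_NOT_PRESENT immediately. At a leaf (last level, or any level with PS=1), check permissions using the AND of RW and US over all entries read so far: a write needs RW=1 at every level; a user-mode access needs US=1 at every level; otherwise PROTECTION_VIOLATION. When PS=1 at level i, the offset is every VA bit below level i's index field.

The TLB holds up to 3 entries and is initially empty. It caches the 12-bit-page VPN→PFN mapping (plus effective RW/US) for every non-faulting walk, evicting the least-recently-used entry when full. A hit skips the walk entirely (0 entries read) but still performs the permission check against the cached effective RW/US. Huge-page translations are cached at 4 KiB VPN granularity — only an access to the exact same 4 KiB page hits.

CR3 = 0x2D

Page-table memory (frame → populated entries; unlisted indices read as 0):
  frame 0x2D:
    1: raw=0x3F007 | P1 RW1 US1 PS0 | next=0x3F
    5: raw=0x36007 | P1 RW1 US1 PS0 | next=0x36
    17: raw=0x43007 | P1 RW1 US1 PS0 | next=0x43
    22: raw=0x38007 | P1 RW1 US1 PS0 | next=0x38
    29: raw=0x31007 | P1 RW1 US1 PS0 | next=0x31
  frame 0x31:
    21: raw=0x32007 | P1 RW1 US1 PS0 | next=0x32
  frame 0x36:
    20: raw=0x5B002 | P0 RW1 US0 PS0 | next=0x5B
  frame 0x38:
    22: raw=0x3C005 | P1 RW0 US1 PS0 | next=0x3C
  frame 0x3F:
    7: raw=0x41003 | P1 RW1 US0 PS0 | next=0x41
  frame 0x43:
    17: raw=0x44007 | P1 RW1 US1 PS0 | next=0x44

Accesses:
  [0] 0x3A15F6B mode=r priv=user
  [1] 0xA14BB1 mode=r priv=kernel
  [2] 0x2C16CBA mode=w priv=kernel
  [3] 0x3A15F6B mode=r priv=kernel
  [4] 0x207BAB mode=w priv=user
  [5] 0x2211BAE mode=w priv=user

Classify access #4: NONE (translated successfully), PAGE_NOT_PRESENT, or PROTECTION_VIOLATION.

Walk each access:
#0 VA=0x3A15F6B (r,user):
  [0] read 0x2D idx=29: raw=0x31007 flags P=1 W=1 U=1 S=0
  [1] read 0x31 idx=21: raw=0x32007 flags P=1 W=1 U=1 S=0
  ⇒ phys 0x32F6B  [2 reads]
#1 VA=0xA14BB1 (r,kernel):
  [0] read 0x2D idx=5: raw=0x36007 flags P=1 W=1 U=1 S=0
  [1] read 0x36 idx=20: raw=0x5B002 flags P=0 W=1 U=0 S=0
  ✗ PAGE_NOT_PRESENT  [2 reads]
#2 VA=0x2C16CBA (w,kernel):
  [0] read 0x2D idx=22: raw=0x38007 flags P=1 W=1 U=1 S=0
  [1] read 0x38 idx=22: raw=0x3C005 flags P=1 W=0 U=1 S=0
  ✗ PROTECTION_VIOLATION  [2 reads]
#3 VA=0x3A15F6B (r,kernel):
  TLB hit vpn=0x3A15 → PA=0x32F6B
#4 VA=0x207BAB (w,user):
  [0] read 0x2D idx=1: raw=0x3F007 flags P=1 W=1 U=1 S=0
  [1] read 0x3F idx=7: raw=0x41003 flags P=1 W=1 U=0 S=0
  ✗ PROTECTION_VIOLATION  [2 reads]
#5 VA=0x2211BAE (w,user):
  [0] read 0x2D idx=17: raw=0x43007 flags P=1 W=1 U=1 S=0
  [1] read 0x43 idx=17: raw=0x44007 flags P=1 W=1 U=1 S=0
  ⇒ phys 0x44BAE  [2 reads]

Access #4 fault: PROTECTION_VIOLATION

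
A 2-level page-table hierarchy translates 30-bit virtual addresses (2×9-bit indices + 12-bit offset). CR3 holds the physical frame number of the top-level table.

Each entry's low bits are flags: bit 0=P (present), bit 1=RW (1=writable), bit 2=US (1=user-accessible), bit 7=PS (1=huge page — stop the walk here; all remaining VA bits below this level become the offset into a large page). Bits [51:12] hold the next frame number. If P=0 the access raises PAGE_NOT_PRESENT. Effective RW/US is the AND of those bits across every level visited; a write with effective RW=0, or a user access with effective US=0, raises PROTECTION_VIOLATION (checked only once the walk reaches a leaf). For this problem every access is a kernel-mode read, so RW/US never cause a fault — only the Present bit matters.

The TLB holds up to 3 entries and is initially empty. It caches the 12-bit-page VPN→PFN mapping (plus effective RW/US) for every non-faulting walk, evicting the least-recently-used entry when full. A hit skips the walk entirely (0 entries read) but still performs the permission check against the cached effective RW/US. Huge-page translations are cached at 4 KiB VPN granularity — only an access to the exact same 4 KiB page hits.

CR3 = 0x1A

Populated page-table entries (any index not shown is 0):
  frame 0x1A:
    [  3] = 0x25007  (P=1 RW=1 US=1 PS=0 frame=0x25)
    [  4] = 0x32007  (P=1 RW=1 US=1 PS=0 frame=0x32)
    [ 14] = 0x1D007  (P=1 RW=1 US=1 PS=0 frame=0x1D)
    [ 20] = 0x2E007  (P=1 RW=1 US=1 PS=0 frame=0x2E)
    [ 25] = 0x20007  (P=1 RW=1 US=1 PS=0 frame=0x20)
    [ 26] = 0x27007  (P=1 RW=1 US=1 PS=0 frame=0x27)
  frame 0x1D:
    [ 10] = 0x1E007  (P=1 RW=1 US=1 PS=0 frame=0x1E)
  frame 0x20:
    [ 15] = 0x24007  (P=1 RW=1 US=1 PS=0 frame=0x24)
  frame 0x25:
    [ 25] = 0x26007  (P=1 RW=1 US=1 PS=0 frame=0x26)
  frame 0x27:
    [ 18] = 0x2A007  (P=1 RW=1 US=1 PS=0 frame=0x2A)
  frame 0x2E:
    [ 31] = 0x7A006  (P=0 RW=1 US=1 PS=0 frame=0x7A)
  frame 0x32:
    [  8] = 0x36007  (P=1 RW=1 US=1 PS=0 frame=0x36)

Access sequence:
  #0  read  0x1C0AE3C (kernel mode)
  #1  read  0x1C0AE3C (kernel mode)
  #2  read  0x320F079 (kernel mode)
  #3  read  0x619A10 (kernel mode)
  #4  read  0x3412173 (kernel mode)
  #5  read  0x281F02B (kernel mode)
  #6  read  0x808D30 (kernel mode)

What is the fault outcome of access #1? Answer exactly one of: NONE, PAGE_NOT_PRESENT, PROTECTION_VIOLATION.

Per-access translation:
#0 VA=0x1C0AE3C (r,kernel):
  lvl0: tbl 0x1A, slot 14 ⇒ 0x1D007 (P1/RW1/US1/PS0)
  lvl1: tbl 0x1D, slot 10 ⇒ 0x1E007 (P1/RW1/US1/PS0)
  ⇒ phys 0x1EE3C  [2 reads]
#1 VA=0x1C0AE3C (r,kernel):
  TLB hit vpn=0x1C0A → PA=0x1EE3C
#2 VA=0x320F079 (r,kernel):
  lvl0: tbl 0x1A, slot 25 ⇒ 0x20007 (P1/RW1/US1/PS0)
  lvl1: tbl 0x20, slot 15 ⇒ 0x24007 (P1/RW1/US1/PS0)
  ⇒ phys 0x24079  [2 reads]
#3 VA=0x619A10 (r,kernel):
  lvl0: tbl 0x1A, slot 3 ⇒ 0x25007 (P1/RW1/US1/PS0)
  lvl1: tbl 0x25, slot 25 ⇒ 0x26007 (P1/RW1/US1/PS0)
  ⇒ phys 0x26A10  [2 reads]
#4 VA=0x3412173 (r,kernel):
  lvl0: tbl 0x1A, slot 26 ⇒ 0x27007 (P1/RW1/US1/PS0)
  lvl1: tbl 0x27, slot 18 ⇒ 0x2A007 (P1/RW1/US1/PS0)
  ⇒ phys 0x2A173  [2 reads]
#5 VA=0x281F02B (r,kernel):
  lvl0: tbl 0x1A, slot 20 ⇒ 0x2E007 (P1/RW1/US1/PS0)
  lvl1: tbl 0x2E, slot 31 ⇒ 0x7A006 (P0/RW1/US1/PS0)
  ✗ PAGE_NOT_PRESENT  [2 reads]
#6 VA=0x808D30 (r,kernel):
  lvl0: tbl 0x1A, slot 4 ⇒ 0x32007 (P1/RW1/US1/PS0)
  lvl1: tbl 0x32, slot 8 ⇒ 0x36007 (P1/RW1/US1/PS0)
  ⇒ phys 0x36D30  [2 reads]

Access #1 fault: NONE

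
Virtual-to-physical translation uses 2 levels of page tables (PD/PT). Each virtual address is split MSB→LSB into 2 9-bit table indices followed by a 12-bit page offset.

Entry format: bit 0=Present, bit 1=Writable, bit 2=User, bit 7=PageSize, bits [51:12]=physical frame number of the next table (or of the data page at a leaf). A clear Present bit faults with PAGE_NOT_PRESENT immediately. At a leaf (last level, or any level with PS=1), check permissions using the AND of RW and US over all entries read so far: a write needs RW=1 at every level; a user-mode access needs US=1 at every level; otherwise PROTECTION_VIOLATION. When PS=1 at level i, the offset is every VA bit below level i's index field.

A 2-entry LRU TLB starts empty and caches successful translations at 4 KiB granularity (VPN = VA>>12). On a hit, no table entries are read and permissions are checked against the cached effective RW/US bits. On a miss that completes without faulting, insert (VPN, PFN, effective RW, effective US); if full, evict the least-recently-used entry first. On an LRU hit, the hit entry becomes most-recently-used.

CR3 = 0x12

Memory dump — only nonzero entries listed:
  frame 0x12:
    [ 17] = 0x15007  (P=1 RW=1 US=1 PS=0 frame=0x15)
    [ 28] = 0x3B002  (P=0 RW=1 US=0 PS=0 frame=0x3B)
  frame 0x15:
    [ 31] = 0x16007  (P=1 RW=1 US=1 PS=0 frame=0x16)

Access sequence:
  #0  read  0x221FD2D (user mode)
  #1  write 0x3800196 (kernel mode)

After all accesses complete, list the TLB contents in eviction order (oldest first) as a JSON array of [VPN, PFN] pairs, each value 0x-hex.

Trace:
#0 VA=0x221FD2D (r,user):
  [0] read 0x12 idx=17: raw=0x15007 flags P=1 W=1 U=1 S=0
  [1] read 0x15 idx=31: raw=0x16007 flags P=1 W=1 U=1 S=0
  ✓ 0x16D2D  — 2 lookups
#1 VA=0x3800196 (w,kernel):
  [0] read 0x12 idx=28: raw=0x3B002 flags P=0 W=1 U=0 S=0
  → PAGE_NOT_PRESENT  (1 entries read)

TLB: [["0x221F", "0x16"]]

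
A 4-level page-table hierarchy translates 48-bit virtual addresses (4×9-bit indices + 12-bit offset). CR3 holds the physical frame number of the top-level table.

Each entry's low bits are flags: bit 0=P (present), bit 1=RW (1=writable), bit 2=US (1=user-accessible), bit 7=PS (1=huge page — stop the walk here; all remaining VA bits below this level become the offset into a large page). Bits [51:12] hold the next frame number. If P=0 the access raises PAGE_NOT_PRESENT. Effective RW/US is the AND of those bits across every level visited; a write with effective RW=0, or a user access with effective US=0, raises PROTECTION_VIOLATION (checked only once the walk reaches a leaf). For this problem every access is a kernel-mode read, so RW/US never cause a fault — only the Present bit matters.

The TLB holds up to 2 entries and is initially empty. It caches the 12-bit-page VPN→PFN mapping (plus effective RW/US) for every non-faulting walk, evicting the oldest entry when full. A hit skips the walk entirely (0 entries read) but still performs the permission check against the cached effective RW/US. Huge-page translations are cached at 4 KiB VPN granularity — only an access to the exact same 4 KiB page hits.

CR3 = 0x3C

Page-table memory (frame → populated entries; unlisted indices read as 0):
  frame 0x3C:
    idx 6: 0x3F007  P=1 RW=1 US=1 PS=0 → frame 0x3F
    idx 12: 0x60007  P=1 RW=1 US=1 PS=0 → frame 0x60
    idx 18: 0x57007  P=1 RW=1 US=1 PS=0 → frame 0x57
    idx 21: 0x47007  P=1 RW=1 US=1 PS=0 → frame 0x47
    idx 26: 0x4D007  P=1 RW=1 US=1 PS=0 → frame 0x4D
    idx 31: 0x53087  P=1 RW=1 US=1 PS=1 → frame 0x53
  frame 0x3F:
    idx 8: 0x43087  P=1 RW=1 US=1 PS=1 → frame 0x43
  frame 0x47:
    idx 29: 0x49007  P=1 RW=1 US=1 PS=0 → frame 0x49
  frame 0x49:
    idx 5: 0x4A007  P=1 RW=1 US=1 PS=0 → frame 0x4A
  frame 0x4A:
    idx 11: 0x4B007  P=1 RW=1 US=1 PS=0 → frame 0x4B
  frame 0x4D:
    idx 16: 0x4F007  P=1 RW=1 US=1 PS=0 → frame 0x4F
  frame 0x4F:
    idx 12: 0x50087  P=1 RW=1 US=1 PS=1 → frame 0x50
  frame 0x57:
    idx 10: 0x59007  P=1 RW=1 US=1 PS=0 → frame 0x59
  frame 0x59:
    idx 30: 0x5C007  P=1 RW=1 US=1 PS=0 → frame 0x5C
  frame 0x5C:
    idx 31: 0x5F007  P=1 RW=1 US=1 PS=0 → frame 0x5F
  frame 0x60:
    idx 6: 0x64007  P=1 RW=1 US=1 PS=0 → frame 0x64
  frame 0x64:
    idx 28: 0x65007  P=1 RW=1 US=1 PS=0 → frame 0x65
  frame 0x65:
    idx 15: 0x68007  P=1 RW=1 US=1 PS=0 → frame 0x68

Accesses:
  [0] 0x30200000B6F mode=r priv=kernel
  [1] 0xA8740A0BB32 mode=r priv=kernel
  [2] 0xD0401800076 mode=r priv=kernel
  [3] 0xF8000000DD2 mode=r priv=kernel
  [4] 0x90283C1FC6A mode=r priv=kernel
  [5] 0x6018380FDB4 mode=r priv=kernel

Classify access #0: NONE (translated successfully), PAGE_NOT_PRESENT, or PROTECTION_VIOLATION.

Per-access translation:
#0 VA=0x30200000B6F (r,kernel):
  lvl0: tbl 0x3C, slot 6 ⇒ 0x3F007 (P1/RW1/US1/PS0)
  lvl1: tbl 0x3F, slot 8 ⇒ 0x43087 (P1/RW1/US1/PS1)
  ✓ 0x43B6F (huge @L1)  — 2 lookups
#1 VA=0xA8740A0BB32 (r,kernel):
  lvl0: tbl 0x3C, slot 21 ⇒ 0x47007 (P1/RW1/US1/PS0)
  lvl1: tbl 0x47, slot 29 ⇒ 0x49007 (P1/RW1/US1/PS0)
  lvl2: tbl 0x49, slot 5 ⇒ 0x4A007 (P1/RW1/US1/PS0)
  lvl3: tbl 0x4A, slot 11 ⇒ 0x4B007 (P1/RW1/US1/PS0)
  ✓ 0x4BB32  — 4 lookups
#2 VA=0xD0401800076 (r,kernel):
  lvl0: tbl 0x3C, slot 26 ⇒ 0x4D007 (P1/RW1/US1/PS0)
  lvl1: tbl 0x4D, slot 16 ⇒ 0x4F007 (P1/RW1/US1/PS0)
  lvl2: tbl 0x4F, slot 12 ⇒ 0x50087 (P1/RW1/US1/PS1)
  ✓ 0x50076 (huge @L2)  — 3 lookups
#3 VA=0xF8000000DD2 (r,kernel):
  lvl0: tbl 0x3C, slot 31 ⇒ 0x53087 (P1/RW1/US1/PS1)
  ✓ 0x53DD2 (huge @L0)  — 1 lookups
#4 VA=0x90283C1FC6A (r,kernel):
  lvl0: tbl 0x3C, slot 18 ⇒ 0x57007 (P1/RW1/US1/PS0)
  lvl1: tbl 0x57, slot 10 ⇒ 0x59007 (P1/RW1/US1/PS0)
  lvl2: tbl 0x59, slot 30 ⇒ 0x5C007 (P1/RW1/US1/PS0)
  lvl3: tbl 0x5C, slot 31 ⇒ 0x5F007 (P1/RW1/US1/PS0)
  ✓ 0x5FC6A  — 4 lookups
#5 VA=0x6018380FDB4 (r,kernel):
  lvl0: tbl 0x3C, slot 12 ⇒ 0x60007 (P1/RW1/US1/PS0)
  lvl1: tbl 0x60, slot 6 ⇒ 0x64007 (P1/RW1/US1/PS0)
  lvl2: tbl 0x64, slot 28 ⇒ 0x65007 (P1/RW1/US1/PS0)
  lvl3: tbl 0x65, slot 15 ⇒ 0x68007 (P1/RW1/US1/PS0)
  ✓ 0x68DB4  — 4 lookups

Access #0 fault: NONE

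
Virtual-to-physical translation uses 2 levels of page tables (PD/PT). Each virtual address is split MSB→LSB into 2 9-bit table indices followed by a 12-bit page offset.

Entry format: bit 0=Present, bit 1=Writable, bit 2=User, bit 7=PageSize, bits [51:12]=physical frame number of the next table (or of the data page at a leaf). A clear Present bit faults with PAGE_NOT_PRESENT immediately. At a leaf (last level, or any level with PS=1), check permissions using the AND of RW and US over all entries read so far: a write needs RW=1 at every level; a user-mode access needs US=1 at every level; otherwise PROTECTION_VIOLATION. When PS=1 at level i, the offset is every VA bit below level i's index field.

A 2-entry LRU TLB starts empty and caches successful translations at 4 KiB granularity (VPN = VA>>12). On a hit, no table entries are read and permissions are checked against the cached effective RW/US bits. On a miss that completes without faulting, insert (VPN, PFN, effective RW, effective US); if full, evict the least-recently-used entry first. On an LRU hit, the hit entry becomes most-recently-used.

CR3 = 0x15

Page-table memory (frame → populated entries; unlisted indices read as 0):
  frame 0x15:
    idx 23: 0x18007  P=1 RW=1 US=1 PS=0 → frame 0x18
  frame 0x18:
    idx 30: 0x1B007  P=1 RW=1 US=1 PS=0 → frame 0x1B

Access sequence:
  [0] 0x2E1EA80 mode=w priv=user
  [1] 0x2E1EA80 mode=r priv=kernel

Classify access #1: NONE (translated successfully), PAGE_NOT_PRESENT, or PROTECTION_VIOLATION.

Trace:
#0 VA=0x2E1EA80 (w,user):
  [0] read 0x15 idx=23: raw=0x18007 flags P=1 W=1 U=1 S=0
  [1] read 0x18 idx=30: raw=0x1B007 flags P=1 W=1 U=1 S=0
  ⇒ phys 0x1BA80  [2 reads]
#1 VA=0x2E1EA80 (r,kernel):
  TLB hit vpn=0x2E1E → PA=0x1BA80

Access #1 fault: NONE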